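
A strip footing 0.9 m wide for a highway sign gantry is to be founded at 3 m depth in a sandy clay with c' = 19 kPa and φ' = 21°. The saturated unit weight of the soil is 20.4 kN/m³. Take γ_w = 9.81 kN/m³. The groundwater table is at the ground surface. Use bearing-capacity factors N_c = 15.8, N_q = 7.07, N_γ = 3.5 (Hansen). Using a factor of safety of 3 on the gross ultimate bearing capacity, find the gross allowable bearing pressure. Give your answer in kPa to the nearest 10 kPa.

q_all ≈ 180 kPa

Water table at ground surface, so effective unit weight γ' = 20.4 − 9.81 = 10.59 kN/m³ is used throughout; overburden q = 10.59 × 3 = 31.77 kPa; the same γ' applies in the ½γBN_γ term.
Cohesion term c·N_c = 19 × 15.8 = 300.2 kPa; surcharge term q·N_q = 31.77 × 7.07 = 224.61 kPa; self-weight term 0.5·γ·B·N_γ = 0.5 × 10.59 × 0.9 × 3.5 = 16.679 kPa.
q_ult = 300.2 + 224.61 + 16.679 = 541.49 kPa.
q_all = 541.49 / 3 = 180.5 kPa.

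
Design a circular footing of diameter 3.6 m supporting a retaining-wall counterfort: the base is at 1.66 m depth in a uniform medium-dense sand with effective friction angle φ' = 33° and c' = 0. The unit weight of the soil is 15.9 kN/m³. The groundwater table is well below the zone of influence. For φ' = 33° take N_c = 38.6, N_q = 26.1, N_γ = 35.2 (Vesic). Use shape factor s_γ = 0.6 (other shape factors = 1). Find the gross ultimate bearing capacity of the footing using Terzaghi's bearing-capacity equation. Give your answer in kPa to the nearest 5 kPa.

q_ult ≈ 1295 kPa

Effective surcharge at the founding depth q = γ·D_f = 15.9 × 1.66 = 26.394 kPa.
q_ult = q·N_q + 0.5·γ·B·N_γ·s_γ
     = 26.394 × 26.1 + 0.5 × 15.9 × 3.6 × 35.2 × 0.6
     = 688.88 + 604.45 = 1293.3 kPa.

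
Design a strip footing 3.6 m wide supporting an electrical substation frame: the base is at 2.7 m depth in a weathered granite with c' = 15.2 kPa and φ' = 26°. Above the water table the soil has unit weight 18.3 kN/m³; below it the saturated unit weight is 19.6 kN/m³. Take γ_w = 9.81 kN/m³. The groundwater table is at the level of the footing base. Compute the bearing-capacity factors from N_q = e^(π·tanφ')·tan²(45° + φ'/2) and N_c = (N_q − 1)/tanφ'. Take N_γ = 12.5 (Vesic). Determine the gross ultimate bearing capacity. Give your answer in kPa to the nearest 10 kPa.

q_ult ≈ 1140 kPa

tan26° = 0.4877, so N_q = e^(π×0.4877)·tan²(58°) = 4.629 × 2.561 = 11.85.
N_c = (11.85 − 1)/tan26° = 22.25.
Effective surcharge at the founding depth q = γ·D_f = 18.3 × 2.7 = 49.41 kPa.
The water table coincides with the base, so in the self-weight term γ → γ' = 9.79 kN/m³.
q_ult = c·N_c + q·N_q + 0.5·γ·B·N_γ
     = 15.2 × 22.254 + 49.41 × 11.854 + 0.5 × 9.79 × 3.6 × 12.5
     = 338.27 + 585.72 + 220.28 = 1144.3 kPa.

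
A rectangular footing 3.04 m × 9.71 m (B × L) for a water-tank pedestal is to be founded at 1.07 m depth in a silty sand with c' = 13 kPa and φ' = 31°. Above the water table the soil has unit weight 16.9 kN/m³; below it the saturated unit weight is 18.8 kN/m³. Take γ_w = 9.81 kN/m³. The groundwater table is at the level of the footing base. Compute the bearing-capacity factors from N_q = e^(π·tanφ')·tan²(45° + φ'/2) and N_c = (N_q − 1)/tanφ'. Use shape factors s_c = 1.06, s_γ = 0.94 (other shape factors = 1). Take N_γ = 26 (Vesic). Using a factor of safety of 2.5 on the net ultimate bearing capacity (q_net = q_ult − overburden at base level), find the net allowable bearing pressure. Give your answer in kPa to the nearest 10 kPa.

N_q = e^(π·tan31°)·tan²(60.5°) = 20.63; N_c = (N_q − 1)/tanφ' = 32.67.
Effective surcharge at the founding depth q = γ·D_f = 16.9 × 1.07 = 18.083 kPa.
The water table coincides with the base, so in the self-weight term γ → γ' = 8.99 kN/m³.
q_ult = c·N_c·s_c + q·N_q + 0.5·γ·B·N_γ·s_γ
     = 13 × 32.671 × 1.06 + 18.083 × 20.631 + 0.5 × 8.99 × 3.04 × 26 × 0.94
     = 450.21 + 373.07 + 333.97 = 1157.2 kPa.
q_net = 1157.2 − 18.083 = 1139.2 kPa.
q_all(net) = 1139.2 / 2.5 = 455.66 kPa.

q_all(net) ≈ 460 kPa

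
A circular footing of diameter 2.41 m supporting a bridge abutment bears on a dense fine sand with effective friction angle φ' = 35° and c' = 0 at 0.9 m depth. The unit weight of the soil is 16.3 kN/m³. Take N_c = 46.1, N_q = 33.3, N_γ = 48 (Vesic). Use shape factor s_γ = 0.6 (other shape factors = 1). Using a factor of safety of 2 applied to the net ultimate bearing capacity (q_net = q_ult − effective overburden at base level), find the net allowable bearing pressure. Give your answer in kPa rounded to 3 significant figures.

q_all(net) ≈ 520 kPa

q = γ·D_f = 16.3 × 0.9 = 14.67 kPa.
q·N_q = 14.67 × 33.3 = 488.51 kPa
0.5·γ·B·N_γ·s_γ = 0.5 × 16.3 × 2.41 × 48 × 0.6 = 565.68 kPa
q_ult = 488.51 + 565.68 = 1054.2 kPa.
Net ultimate: q_net = 1054.2 − 14.67 = 1039.5 kPa.
q_all(net) = 1039.5 / 2 = 519.76 kPa.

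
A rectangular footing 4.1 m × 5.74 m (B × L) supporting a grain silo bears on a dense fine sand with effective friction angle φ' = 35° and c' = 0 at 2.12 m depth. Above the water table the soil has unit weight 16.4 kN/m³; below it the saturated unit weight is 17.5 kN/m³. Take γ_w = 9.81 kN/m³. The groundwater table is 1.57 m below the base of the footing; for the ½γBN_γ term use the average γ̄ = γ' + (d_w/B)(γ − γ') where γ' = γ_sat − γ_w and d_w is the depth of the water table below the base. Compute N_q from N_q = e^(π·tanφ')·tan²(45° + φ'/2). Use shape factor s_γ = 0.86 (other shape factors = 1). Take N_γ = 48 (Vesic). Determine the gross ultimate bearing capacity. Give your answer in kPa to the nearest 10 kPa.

q_ult ≈ 2090 kPa

tan35° = 0.7002, so N_q = e^(π×0.7002)·tan²(62.5°) = 9.023 × 3.69 = 33.3.
q = γ·D_f = 16.4 × 2.12 = 34.768 kPa.
γ' = 7.69 kN/m³; averaging over the depth B below the base, γ̄ = γ' + (d_w/B)(γ − γ') = 11.025 kN/m³.
q·N_q = 34.768 × 33.296 = 1157.6 kPa
0.5·γ·B·N_γ·s_γ = 0.5 × 11.025 × 4.1 × 48 × 0.86 = 933 kPa
q_ult = 1157.6 + 933 = 2090.6 kPa.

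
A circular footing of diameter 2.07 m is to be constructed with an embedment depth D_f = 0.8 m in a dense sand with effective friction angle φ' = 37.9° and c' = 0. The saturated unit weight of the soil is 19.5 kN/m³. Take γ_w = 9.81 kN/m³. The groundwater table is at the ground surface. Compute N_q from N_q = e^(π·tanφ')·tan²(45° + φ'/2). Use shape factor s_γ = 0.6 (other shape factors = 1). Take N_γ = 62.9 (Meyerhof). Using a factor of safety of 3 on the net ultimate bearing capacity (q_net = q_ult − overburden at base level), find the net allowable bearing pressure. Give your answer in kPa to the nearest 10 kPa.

q_all(net) ≈ 250 kPa

N_q = e^(π·tan37.9°)·tan²(63.95°) = 48.29.
With the water table at the surface the whole profile is submerged: γ' = 19.5 − 9.81 = 9.69 kN/m³, so q = γ'·D_f = 7.752 kPa; the same γ' applies in the ½γBN_γ term.
q_ult = q·N_q + 0.5·γ·B·N_γ·s_γ
     = 7.752 × 48.289 + 0.5 × 9.69 × 2.07 × 62.9 × 0.6
     = 374.34 + 378.5 = 752.84 kPa.
q_net = 752.84 − 7.752 = 745.09 kPa.
q_all(net) = 745.09 / 3 = 248.36 kPa.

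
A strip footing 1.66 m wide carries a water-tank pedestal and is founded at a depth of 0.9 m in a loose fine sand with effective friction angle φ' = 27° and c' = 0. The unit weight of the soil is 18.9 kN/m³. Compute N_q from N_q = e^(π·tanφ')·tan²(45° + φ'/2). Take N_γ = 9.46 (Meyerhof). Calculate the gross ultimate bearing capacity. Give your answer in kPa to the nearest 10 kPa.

tan27° = 0.5095, so N_q = e^(π×0.5095)·tan²(58.5°) = 4.957 × 2.663 = 13.2.
Overburden at base level: q = 18.9 × 0.9 = 17.01 kPa.
Surcharge term q·N_q = 17.01 × 13.199 = 224.52 kPa; self-weight term 0.5·γ·B·N_γ = 0.5 × 18.9 × 1.66 × 9.46 = 148.4 kPa.
q_ult = 224.52 + 148.4 = 372.92 kPa.

q_ult ≈ 370 kPa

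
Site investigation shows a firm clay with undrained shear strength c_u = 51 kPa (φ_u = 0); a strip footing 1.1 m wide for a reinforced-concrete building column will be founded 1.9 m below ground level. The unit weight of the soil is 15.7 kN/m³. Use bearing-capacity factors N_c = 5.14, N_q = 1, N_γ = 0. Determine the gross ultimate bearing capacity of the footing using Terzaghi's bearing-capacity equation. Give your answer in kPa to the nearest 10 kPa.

q_ult ≈ 290 kPa

Overburden at base level: q = 15.7 × 1.9 = 29.83 kPa.
Cohesion term c·N_c = 51 × 5.14 = 262.14 kPa; surcharge term q·N_q = 29.83 × 1 = 29.83 kPa.
q_ult = 262.14 + 29.83 = 291.97 kPa.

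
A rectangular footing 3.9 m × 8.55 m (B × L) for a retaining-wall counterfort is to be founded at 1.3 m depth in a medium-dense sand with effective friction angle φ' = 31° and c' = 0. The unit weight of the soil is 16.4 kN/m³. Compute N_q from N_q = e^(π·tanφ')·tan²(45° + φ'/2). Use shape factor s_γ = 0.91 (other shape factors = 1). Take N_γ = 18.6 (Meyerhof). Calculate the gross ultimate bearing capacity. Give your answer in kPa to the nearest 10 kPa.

q_ult ≈ 980 kPa

tan31° = 0.6009, so N_q = e^(π×0.6009)·tan²(60.5°) = 6.604 × 3.124 = 20.63.
Effective surcharge at the founding depth q = γ·D_f = 16.4 × 1.3 = 21.32 kPa.
q_ult = q·N_q + 0.5·γ·B·N_γ·s_γ
     = 21.32 × 20.631 + 0.5 × 16.4 × 3.9 × 18.6 × 0.91
     = 439.85 + 541.29 = 981.14 kPa.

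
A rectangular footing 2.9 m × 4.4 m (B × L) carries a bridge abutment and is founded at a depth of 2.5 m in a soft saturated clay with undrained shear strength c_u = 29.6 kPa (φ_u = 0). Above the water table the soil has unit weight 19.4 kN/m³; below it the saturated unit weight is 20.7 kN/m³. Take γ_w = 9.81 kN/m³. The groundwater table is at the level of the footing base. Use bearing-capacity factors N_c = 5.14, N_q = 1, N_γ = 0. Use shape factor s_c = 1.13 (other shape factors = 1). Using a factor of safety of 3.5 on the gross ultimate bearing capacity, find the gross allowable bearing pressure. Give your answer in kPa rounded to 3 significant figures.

Effective surcharge at the founding depth q = γ·D_f = 19.4 × 2.5 = 48.5 kPa.
q_ult = c·N_c·s_c + q·N_q
     = 29.6 × 5.14 × 1.13 + 48.5 × 1
     = 171.92 + 48.5 = 220.42 kPa.
q_all = 220.42 / 3.5 = 62.978 kPa.

q_all ≈ 63 kPa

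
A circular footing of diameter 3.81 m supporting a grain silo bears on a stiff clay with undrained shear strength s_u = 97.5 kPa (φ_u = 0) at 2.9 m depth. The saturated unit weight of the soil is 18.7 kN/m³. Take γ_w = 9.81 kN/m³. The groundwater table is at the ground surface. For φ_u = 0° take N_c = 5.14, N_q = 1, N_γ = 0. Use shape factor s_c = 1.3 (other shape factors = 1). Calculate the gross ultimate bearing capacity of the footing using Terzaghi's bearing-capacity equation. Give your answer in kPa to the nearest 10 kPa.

With the water table at the surface the whole profile is submerged: γ' = 18.7 − 9.81 = 8.89 kN/m³, so q = γ'·D_f = 25.781 kPa.
q_ult = c·N_c·s_c + q·N_q
     = 97.5 × 5.14 × 1.3 + 25.781 × 1
     = 651.5 + 25.781 = 677.28 kPa.

q_ult ≈ 680 kPa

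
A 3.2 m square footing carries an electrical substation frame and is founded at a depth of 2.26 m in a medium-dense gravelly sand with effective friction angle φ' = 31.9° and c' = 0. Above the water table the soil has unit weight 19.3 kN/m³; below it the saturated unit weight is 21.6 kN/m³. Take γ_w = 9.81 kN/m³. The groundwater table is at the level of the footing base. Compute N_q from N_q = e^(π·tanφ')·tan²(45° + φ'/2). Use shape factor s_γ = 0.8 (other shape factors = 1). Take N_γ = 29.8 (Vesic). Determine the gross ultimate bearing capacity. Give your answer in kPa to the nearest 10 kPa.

tan31.9° = 0.6224, so N_q = e^(π×0.6224)·tan²(60.95°) = 7.067 × 3.241 = 22.91.
Overburden at base level: q = 19.3 × 2.26 = 43.618 kPa.
Below the base the soil is submerged, so the ½γBN_γ term uses γ' = 21.6 − 9.81 = 11.79 kN/m³.
Surcharge term q·N_q = 43.618 × 22.907 = 999.14 kPa; self-weight term 0.5·γ·B·N_γ·s_γ = 0.5 × 11.79 × 3.2 × 29.8 × 0.8 = 449.72 kPa.
q_ult = 999.14 + 449.72 = 1448.9 kPa.

q_ult ≈ 1450 kPa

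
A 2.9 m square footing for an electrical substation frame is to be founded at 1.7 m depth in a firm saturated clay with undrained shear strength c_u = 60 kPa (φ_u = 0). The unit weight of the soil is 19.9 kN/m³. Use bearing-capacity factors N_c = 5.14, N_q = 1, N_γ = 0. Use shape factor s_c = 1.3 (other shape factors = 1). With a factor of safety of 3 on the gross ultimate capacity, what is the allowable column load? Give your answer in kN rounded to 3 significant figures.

q = γ·D_f = 19.9 × 1.7 = 33.83 kPa.
c·N_c·s_c = 60 × 5.14 × 1.3 = 400.92 kPa
q·N_q = 33.83 × 1 = 33.83 kPa
q_ult = 400.92 + 33.83 = 434.75 kPa.
Gross allowable pressure q_all = 434.75 / 3 = 144.92 kPa.
Footing area = 8.41 m², so allowable column load = 144.92 × 8.41 = 1218.7 kN.

P_all ≈ 1220 kN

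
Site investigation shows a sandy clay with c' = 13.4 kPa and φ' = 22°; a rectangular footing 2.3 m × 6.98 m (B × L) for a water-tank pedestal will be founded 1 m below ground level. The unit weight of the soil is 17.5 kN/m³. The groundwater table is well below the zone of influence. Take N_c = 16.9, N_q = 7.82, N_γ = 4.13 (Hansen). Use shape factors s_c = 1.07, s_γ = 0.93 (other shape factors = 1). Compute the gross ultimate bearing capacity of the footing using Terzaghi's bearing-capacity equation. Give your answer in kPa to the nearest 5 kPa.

Overburden at base level: q = 17.5 × 1 = 17.5 kPa.
Cohesion term c·N_c·s_c = 13.4 × 16.9 × 1.07 = 242.31 kPa; surcharge term q·N_q = 17.5 × 7.82 = 136.85 kPa; self-weight term 0.5·γ·B·N_γ·s_γ = 0.5 × 17.5 × 2.3 × 4.13 × 0.93 = 77.298 kPa.
q_ult = 242.31 + 136.85 + 77.298 = 456.46 kPa.

q_ult ≈ 455 kPa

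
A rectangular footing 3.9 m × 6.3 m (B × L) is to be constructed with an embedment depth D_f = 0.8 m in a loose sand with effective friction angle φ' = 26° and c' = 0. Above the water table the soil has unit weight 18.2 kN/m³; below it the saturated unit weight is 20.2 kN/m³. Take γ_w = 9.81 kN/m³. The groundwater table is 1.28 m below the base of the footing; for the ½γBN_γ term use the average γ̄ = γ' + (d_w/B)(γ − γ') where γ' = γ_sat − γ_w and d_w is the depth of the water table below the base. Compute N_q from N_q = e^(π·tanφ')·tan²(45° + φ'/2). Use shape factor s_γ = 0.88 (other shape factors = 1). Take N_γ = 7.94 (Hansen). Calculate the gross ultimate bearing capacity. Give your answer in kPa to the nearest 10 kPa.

q_ult ≈ 350 kPa

tan26° = 0.4877, so N_q = e^(π×0.4877)·tan²(58°) = 4.629 × 2.561 = 11.85.
Effective surcharge at the founding depth q = γ·D_f = 18.2 × 0.8 = 14.56 kPa.
With d_w = 1.28 m < B, γ̄ = 10.39 + (1.28/3.9) × (18.2 − 10.39) = 12.953 kN/m³.
q_ult = q·N_q + 0.5·γ·B·N_γ·s_γ
     = 14.56 × 11.854 + 0.5 × 12.953 × 3.9 × 7.94 × 0.88
     = 172.6 + 176.49 = 349.09 kPa.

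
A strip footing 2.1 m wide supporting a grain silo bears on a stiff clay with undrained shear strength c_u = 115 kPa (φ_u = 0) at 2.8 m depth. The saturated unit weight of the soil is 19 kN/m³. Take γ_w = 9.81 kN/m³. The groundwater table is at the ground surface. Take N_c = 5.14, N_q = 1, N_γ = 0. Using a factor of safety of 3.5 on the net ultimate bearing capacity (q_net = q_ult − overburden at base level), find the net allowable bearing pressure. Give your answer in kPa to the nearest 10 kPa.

γ' = 19 − 9.81 = 9.19 kN/m³ (submerged throughout). q = 9.19 × 2.8 = 25.732 kPa.
c·N_c = 115 × 5.14 = 591.1 kPa
q·N_q = 25.732 × 1 = 25.732 kPa
q_ult = 591.1 + 25.732 = 616.83 kPa.
q_net = 616.83 − 25.732 = 591.1 kPa.
q_all(net) = 591.1 / 3.5 = 168.89 kPa.

q_all(net) ≈ 170 kPa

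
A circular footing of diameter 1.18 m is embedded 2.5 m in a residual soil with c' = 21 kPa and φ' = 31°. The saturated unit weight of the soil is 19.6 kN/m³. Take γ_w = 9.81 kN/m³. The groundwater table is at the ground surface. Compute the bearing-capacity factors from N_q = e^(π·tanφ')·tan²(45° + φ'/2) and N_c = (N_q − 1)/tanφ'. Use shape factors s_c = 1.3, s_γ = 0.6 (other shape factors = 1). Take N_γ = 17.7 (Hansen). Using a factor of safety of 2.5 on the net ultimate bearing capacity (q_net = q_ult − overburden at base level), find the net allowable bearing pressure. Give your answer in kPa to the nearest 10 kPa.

N_q = e^(π·tan31°)·tan²(60.5°) = 20.63; N_c = (N_q − 1)/tanφ' = 32.67.
With the water table at the surface the whole profile is submerged: γ' = 19.6 − 9.81 = 9.79 kN/m³, so q = γ'·D_f = 24.475 kPa; the same γ' applies in the ½γBN_γ term.
q_ult = c·N_c·s_c + q·N_q + 0.5·γ·B·N_γ·s_γ
     = 21 × 32.671 × 1.3 + 24.475 × 20.631 + 0.5 × 9.79 × 1.18 × 17.7 × 0.6
     = 891.92 + 504.94 + 61.342 = 1458.2 kPa.
q_net = 1458.2 − 24.475 = 1433.7 kPa.
q_all(net) = 1433.7 / 2.5 = 573.49 kPa.

q_all(net) ≈ 570 kPa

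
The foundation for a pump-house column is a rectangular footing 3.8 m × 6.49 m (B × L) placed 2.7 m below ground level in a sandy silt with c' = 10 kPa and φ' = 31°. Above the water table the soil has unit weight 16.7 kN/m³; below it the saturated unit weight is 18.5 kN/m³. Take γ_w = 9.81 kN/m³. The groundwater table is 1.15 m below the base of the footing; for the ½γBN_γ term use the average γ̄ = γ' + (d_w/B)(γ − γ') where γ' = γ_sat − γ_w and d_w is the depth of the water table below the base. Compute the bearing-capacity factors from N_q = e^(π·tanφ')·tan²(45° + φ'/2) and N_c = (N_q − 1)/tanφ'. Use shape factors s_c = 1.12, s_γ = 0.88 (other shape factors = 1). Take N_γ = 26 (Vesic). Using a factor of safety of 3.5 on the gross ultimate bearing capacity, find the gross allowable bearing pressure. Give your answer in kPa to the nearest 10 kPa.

q_all ≈ 510 kPa

N_q = e^(π·tan31°)·tan²(60.5°) = 20.63; N_c = (N_q − 1)/tanφ' = 32.67.
Effective surcharge at the founding depth q = γ·D_f = 16.7 × 2.7 = 45.09 kPa.
With d_w = 1.15 m < B, γ̄ = 8.69 + (1.15/3.8) × (16.7 − 8.69) = 11.114 kN/m³.
q_ult = c·N_c·s_c + q·N_q + 0.5·γ·B·N_γ·s_γ
     = 10 × 32.671 × 1.12 + 45.09 × 20.631 + 0.5 × 11.114 × 3.8 × 26 × 0.88
     = 365.92 + 930.24 + 483.15 = 1779.3 kPa.
q_all = 1779.3 / 3.5 = 508.37 kPa.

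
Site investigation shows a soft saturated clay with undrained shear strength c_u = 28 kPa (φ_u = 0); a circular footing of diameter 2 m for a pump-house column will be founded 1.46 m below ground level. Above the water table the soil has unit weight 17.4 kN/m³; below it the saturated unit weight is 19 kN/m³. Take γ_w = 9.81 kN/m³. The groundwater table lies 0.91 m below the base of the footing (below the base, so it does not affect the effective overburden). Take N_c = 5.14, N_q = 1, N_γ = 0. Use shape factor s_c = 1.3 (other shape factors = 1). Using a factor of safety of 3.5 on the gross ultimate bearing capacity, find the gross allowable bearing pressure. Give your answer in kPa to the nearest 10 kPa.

q_all ≈ 60 kPa

Overburden at base level: q = 17.4 × 1.46 = 25.404 kPa.
Cohesion term c·N_c·s_c = 28 × 5.14 × 1.3 = 187.1 kPa; surcharge term q·N_q = 25.404 × 1 = 25.404 kPa.
q_ult = 187.1 + 25.404 = 212.5 kPa.
q_all = 212.5 / 3.5 = 60.714 kPa.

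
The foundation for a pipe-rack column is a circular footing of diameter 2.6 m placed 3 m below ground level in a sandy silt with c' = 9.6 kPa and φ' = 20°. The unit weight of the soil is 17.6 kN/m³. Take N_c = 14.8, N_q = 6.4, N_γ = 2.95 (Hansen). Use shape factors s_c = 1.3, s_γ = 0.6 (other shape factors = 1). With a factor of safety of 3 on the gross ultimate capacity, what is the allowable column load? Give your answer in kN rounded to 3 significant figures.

Overburden at base level: q = 17.6 × 3 = 52.8 kPa.
Cohesion term c·N_c·s_c = 9.6 × 14.8 × 1.3 = 184.7 kPa; surcharge term q·N_q = 52.8 × 6.4 = 337.92 kPa; self-weight term 0.5·γ·B·N_γ·s_γ = 0.5 × 17.6 × 2.6 × 2.95 × 0.6 = 40.498 kPa.
q_ult = 184.7 + 337.92 + 40.498 = 563.12 kPa.
Gross allowable pressure q_all = 563.12 / 3 = 187.71 kPa.
Footing area = 5.3093 m², so allowable column load = 187.71 × 5.3093 = 996.59 kN.

P_all ≈ 997 kN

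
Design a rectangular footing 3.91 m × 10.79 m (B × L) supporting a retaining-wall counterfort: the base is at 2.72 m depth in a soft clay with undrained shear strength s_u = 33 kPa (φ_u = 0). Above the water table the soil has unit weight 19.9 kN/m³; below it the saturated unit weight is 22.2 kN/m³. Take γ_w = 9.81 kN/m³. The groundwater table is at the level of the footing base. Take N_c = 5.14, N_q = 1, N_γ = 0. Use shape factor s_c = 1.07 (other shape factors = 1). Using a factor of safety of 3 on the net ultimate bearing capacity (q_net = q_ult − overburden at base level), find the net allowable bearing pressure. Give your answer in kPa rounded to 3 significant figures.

q = γ·D_f = 19.9 × 2.72 = 54.128 kPa.
c·N_c·s_c = 33 × 5.14 × 1.07 = 181.49 kPa
q·N_q = 54.128 × 1 = 54.128 kPa
q_ult = 181.49 + 54.128 = 235.62 kPa.
q_net = 235.62 − 54.128 = 181.49 kPa.
q_all(net) = 181.49 / 3 = 60.498 kPa.

q_all(net) ≈ 60.5 kPa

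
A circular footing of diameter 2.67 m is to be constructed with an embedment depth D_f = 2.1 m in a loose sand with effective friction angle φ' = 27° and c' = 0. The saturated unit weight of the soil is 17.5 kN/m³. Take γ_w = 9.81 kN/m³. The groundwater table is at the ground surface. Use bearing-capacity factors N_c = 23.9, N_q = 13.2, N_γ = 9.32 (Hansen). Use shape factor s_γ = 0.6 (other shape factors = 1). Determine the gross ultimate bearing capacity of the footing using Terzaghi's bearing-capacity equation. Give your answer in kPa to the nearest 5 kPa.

q_ult ≈ 270 kPa

Water table at ground surface, so effective unit weight γ' = 17.5 − 9.81 = 7.69 kN/m³ is used throughout; overburden q = 7.69 × 2.1 = 16.149 kPa; the same γ' applies in the ½γBN_γ term.
Surcharge term q·N_q = 16.149 × 13.2 = 213.17 kPa; self-weight term 0.5·γ·B·N_γ·s_γ = 0.5 × 7.69 × 2.67 × 9.32 × 0.6 = 57.408 kPa.
q_ult = 213.17 + 57.408 = 270.58 kPa.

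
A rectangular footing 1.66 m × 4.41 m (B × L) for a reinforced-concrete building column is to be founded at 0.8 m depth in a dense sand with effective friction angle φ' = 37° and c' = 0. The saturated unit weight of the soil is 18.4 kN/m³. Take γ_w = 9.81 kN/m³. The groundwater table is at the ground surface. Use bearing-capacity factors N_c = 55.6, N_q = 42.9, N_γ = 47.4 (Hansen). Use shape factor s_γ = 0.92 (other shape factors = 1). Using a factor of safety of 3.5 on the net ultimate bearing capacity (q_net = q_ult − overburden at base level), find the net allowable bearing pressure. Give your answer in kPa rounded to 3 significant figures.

Water table at ground surface, so effective unit weight γ' = 18.4 − 9.81 = 8.59 kN/m³ is used throughout; overburden q = 8.59 × 0.8 = 6.872 kPa; the same γ' applies in the ½γBN_γ term.
Surcharge term q·N_q = 6.872 × 42.9 = 294.81 kPa; self-weight term 0.5·γ·B·N_γ·s_γ = 0.5 × 8.59 × 1.66 × 47.4 × 0.92 = 310.91 kPa.
q_ult = 294.81 + 310.91 = 605.72 kPa.
q_net = 605.72 − 6.872 = 598.85 kPa.
q_all(net) = 598.85 / 3.5 = 171.1 kPa.

q_all(net) ≈ 171 kPa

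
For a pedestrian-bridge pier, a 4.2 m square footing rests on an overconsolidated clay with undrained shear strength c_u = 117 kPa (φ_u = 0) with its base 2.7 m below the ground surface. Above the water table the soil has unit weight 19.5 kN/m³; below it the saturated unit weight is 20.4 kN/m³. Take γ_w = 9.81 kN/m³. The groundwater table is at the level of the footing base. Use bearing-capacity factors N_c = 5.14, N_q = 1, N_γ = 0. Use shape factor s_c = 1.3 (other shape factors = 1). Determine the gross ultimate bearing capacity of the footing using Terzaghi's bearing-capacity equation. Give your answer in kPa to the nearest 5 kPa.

q_ult ≈ 835 kPa

Overburden at base level: q = 19.5 × 2.7 = 52.65 kPa.
Cohesion term c·N_c·s_c = 117 × 5.14 × 1.3 = 781.79 kPa; surcharge term q·N_q = 52.65 × 1 = 52.65 kPa.
q_ult = 781.79 + 52.65 = 834.44 kPa.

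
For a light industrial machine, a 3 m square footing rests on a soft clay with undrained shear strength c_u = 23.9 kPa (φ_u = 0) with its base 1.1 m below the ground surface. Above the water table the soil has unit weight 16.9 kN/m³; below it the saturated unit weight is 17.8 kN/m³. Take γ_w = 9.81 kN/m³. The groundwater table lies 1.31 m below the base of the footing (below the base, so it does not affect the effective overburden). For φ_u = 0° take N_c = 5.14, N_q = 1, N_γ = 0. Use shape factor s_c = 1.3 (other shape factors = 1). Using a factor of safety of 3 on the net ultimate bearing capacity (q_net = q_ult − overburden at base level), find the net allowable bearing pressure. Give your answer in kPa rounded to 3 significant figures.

Overburden at base level: q = 16.9 × 1.1 = 18.59 kPa.
Cohesion term c·N_c·s_c = 23.9 × 5.14 × 1.3 = 159.7 kPa; surcharge term q·N_q = 18.59 × 1 = 18.59 kPa.
q_ult = 159.7 + 18.59 = 178.29 kPa.
q_net = 178.29 − 18.59 = 159.7 kPa.
q_all(net) = 159.7 / 3 = 53.233 kPa.

q_all(net) ≈ 53.2 kPa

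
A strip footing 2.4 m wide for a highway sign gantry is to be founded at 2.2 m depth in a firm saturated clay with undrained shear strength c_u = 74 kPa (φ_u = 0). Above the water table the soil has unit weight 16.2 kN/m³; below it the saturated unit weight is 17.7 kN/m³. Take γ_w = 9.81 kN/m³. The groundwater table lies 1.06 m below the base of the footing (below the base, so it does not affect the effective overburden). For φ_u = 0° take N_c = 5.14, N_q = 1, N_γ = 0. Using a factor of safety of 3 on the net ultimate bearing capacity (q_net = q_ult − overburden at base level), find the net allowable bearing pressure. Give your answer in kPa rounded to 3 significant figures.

Effective surcharge at the founding depth q = γ·D_f = 16.2 × 2.2 = 35.64 kPa.
q_ult = c·N_c + q·N_q
     = 74 × 5.14 + 35.64 × 1
     = 380.36 + 35.64 = 416 kPa.
q_net = 416 − 35.64 = 380.36 kPa.
q_all(net) = 380.36 / 3 = 126.79 kPa.

q_all(net) ≈ 127 kPa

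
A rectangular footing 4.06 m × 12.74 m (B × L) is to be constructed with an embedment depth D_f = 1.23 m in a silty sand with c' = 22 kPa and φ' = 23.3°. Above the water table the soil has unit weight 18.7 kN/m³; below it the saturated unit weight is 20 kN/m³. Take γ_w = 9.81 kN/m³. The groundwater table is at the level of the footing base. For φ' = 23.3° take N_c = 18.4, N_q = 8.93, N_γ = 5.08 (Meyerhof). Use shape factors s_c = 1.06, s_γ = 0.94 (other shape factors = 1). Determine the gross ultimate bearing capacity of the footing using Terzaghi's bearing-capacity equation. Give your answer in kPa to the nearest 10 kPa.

q_ult ≈ 730 kPa

Effective surcharge at the founding depth q = γ·D_f = 18.7 × 1.23 = 23.001 kPa.
The water table coincides with the base, so in the self-weight term γ → γ' = 10.19 kN/m³.
q_ult = c·N_c·s_c + q·N_q + 0.5·γ·B·N_γ·s_γ
     = 22 × 18.4 × 1.06 + 23.001 × 8.93 + 0.5 × 10.19 × 4.06 × 5.08 × 0.94
     = 429.09 + 205.4 + 98.778 = 733.27 kPa.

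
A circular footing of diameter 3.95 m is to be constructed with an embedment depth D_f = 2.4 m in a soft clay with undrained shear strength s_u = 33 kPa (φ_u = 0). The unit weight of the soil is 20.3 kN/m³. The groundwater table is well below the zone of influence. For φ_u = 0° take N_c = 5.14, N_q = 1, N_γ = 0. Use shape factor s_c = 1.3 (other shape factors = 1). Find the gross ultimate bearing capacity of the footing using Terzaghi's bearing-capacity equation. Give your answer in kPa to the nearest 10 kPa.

q_ult ≈ 270 kPa

Effective surcharge at the founding depth q = γ·D_f = 20.3 × 2.4 = 48.72 kPa.
q_ult = c·N_c·s_c + q·N_q
     = 33 × 5.14 × 1.3 + 48.72 × 1
     = 220.51 + 48.72 = 269.23 kPa.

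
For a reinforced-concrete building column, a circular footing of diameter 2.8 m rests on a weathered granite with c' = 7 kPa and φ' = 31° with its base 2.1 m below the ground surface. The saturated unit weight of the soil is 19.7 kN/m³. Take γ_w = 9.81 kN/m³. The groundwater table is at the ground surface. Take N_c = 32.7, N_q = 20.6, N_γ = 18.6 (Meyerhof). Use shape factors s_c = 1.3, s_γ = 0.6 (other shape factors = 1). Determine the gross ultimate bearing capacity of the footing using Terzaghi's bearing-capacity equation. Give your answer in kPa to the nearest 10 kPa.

With the water table at the surface the whole profile is submerged: γ' = 19.7 − 9.81 = 9.89 kN/m³, so q = γ'·D_f = 20.769 kPa; the same γ' applies in the ½γBN_γ term.
q_ult = c·N_c·s_c + q·N_q + 0.5·γ·B·N_γ·s_γ
     = 7 × 32.7 × 1.3 + 20.769 × 20.6 + 0.5 × 9.89 × 2.8 × 18.6 × 0.6
     = 297.57 + 427.84 + 154.52 = 879.93 kPa.

q_ult ≈ 880 kPa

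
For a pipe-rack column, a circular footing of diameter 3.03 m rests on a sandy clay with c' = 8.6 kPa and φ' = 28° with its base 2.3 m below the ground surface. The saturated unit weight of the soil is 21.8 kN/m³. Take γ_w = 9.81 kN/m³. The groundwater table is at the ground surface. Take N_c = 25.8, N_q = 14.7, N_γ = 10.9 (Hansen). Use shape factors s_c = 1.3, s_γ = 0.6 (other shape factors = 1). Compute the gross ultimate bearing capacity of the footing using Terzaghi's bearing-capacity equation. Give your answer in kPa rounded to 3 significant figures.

γ' = 21.8 − 9.81 = 11.99 kN/m³ (submerged throughout). q = 11.99 × 2.3 = 27.577 kPa; the same γ' applies in the ½γBN_γ term.
c·N_c·s_c = 8.6 × 25.8 × 1.3 = 288.44 kPa
q·N_q = 27.577 × 14.7 = 405.38 kPa
0.5·γ·B·N_γ·s_γ = 0.5 × 11.99 × 3.03 × 10.9 × 0.6 = 118.8 kPa
q_ult = 288.44 + 405.38 + 118.8 = 812.62 kPa.

q_ult ≈ 813 kPa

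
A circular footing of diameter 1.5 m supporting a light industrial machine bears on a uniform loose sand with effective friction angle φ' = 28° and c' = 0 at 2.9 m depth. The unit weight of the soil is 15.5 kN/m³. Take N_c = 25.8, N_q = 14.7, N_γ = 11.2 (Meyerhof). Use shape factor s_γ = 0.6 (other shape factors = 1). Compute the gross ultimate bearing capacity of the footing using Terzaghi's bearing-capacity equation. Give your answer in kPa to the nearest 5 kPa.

q_ult ≈ 740 kPa

q = γ·D_f = 15.5 × 2.9 = 44.95 kPa.
q·N_q = 44.95 × 14.7 = 660.76 kPa
0.5·γ·B·N_γ·s_γ = 0.5 × 15.5 × 1.5 × 11.2 × 0.6 = 78.12 kPa
q_ult = 660.76 + 78.12 = 738.88 kPa.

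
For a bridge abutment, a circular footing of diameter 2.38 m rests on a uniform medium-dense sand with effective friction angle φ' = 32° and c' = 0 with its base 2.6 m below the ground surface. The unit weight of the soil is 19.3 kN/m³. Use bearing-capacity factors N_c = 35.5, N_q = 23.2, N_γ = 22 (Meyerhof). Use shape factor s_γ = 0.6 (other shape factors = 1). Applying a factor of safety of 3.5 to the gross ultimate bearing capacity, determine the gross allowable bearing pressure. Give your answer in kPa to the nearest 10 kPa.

q_all ≈ 420 kPa

Overburden at base level: q = 19.3 × 2.6 = 50.18 kPa.
Surcharge term q·N_q = 50.18 × 23.2 = 1164.2 kPa; self-weight term 0.5·γ·B·N_γ·s_γ = 0.5 × 19.3 × 2.38 × 22 × 0.6 = 303.16 kPa.
q_ult = 1164.2 + 303.16 = 1467.3 kPa.
q_all = q_ult / FS = 1467.3 / 3.5 = 419.24 kPa.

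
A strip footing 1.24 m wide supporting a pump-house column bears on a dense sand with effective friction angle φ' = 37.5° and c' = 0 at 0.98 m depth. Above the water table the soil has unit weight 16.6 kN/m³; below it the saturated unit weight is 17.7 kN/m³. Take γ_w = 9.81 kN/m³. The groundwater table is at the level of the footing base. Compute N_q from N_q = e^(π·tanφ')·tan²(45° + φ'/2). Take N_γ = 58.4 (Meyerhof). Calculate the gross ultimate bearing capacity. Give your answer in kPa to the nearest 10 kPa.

tan37.5° = 0.7673, so N_q = e^(π×0.7673)·tan²(63.75°) = 11.141 × 4.112 = 45.81.
q = γ·D_f = 16.6 × 0.98 = 16.268 kPa.
For the ½γBN_γ term take γ' = 17.7 − 9.81 = 7.89 kN/m³ (soil below base is submerged).
q·N_q = 16.268 × 45.811 = 745.26 kPa
0.5·γ·B·N_γ = 0.5 × 7.89 × 1.24 × 58.4 = 285.68 kPa
q_ult = 745.26 + 285.68 = 1030.9 kPa.

q_ult ≈ 1030 kPa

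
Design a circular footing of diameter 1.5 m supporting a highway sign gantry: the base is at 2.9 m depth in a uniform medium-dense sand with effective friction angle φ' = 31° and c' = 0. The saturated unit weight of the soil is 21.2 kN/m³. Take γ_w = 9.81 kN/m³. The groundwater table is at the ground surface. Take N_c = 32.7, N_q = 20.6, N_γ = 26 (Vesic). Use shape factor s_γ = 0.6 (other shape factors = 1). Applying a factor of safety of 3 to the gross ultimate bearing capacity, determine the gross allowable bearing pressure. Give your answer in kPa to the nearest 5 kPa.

q_all ≈ 270 kPa

With the water table at the surface the whole profile is submerged: γ' = 21.2 − 9.81 = 11.39 kN/m³, so q = γ'·D_f = 33.031 kPa; the same γ' applies in the ½γBN_γ term.
q_ult = q·N_q + 0.5·γ·B·N_γ·s_γ
     = 33.031 × 20.6 + 0.5 × 11.39 × 1.5 × 26 × 0.6
     = 680.44 + 133.26 = 813.7 kPa.
q_all = q_ult / FS = 813.7 / 3 = 271.23 kPa.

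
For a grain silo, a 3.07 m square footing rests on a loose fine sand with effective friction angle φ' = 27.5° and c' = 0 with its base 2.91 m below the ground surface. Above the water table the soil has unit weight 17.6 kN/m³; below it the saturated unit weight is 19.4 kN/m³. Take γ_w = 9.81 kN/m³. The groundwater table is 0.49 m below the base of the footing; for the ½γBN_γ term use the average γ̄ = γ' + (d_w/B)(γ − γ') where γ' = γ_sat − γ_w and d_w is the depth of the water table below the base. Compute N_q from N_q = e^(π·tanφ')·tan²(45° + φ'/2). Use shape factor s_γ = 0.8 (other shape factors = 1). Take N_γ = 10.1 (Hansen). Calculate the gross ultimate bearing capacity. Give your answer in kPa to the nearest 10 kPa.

tan27.5° = 0.5206, so N_q = e^(π×0.5206)·tan²(58.75°) = 5.132 × 2.716 = 13.94.
q = γ·D_f = 17.6 × 2.91 = 51.216 kPa.
γ' = 9.59 kN/m³; averaging over the depth B below the base, γ̄ = γ' + (d_w/B)(γ − γ') = 10.868 kN/m³.
q·N_q = 51.216 × 13.936 = 713.74 kPa
0.5·γ·B·N_γ·s_γ = 0.5 × 10.868 × 3.07 × 10.1 × 0.8 = 134.8 kPa
q_ult = 713.74 + 134.8 = 848.54 kPa.

q_ult ≈ 850 kPa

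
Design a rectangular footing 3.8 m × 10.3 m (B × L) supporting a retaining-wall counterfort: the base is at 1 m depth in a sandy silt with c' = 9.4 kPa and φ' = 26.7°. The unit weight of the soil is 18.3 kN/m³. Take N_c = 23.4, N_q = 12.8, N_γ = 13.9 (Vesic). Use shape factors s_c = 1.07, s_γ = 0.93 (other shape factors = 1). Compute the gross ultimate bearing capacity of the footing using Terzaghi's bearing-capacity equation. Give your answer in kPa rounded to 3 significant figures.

Overburden at base level: q = 18.3 × 1 = 18.3 kPa.
Cohesion term c·N_c·s_c = 9.4 × 23.4 × 1.07 = 235.36 kPa; surcharge term q·N_q = 18.3 × 12.8 = 234.24 kPa; self-weight term 0.5·γ·B·N_γ·s_γ = 0.5 × 18.3 × 3.8 × 13.9 × 0.93 = 449.47 kPa.
q_ult = 235.36 + 234.24 + 449.47 = 919.07 kPa.

q_ult ≈ 919 kPa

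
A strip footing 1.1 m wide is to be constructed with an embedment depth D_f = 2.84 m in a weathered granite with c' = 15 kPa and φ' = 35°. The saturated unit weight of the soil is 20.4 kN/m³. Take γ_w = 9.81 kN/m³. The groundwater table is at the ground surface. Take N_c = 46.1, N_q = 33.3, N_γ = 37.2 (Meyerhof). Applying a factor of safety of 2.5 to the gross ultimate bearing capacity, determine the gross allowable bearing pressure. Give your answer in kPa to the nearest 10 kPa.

q_all ≈ 760 kPa

Water table at ground surface, so effective unit weight γ' = 20.4 − 9.81 = 10.59 kN/m³ is used throughout; overburden q = 10.59 × 2.84 = 30.076 kPa; the same γ' applies in the ½γBN_γ term.
Cohesion term c·N_c = 15 × 46.1 = 691.5 kPa; surcharge term q·N_q = 30.076 × 33.3 = 1001.5 kPa; self-weight term 0.5·γ·B·N_γ = 0.5 × 10.59 × 1.1 × 37.2 = 216.67 kPa.
q_ult = 691.5 + 1001.5 + 216.67 = 1909.7 kPa.
q_all = q_ult / FS = 1909.7 / 2.5 = 763.88 kPa.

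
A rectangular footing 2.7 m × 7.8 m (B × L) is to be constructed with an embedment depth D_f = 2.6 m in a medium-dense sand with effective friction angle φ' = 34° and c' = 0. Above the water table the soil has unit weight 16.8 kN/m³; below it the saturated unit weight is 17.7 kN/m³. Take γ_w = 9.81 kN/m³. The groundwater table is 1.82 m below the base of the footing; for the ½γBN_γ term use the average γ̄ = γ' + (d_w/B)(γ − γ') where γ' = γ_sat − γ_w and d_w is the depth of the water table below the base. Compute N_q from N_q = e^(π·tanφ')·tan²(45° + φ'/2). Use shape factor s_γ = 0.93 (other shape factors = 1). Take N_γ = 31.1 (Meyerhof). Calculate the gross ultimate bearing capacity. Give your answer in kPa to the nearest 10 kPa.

q_ult ≈ 1830 kPa

tan34° = 0.6745, so N_q = e^(π×0.6745)·tan²(62°) = 8.323 × 3.537 = 29.44.
Effective surcharge at the founding depth q = γ·D_f = 16.8 × 2.6 = 43.68 kPa.
With d_w = 1.82 m < B, γ̄ = 7.89 + (1.82/2.7) × (16.8 − 7.89) = 13.896 kN/m³.
q_ult = q·N_q + 0.5·γ·B·N_γ·s_γ
     = 43.68 × 29.44 + 0.5 × 13.896 × 2.7 × 31.1 × 0.93
     = 1285.9 + 542.58 = 1828.5 kPa.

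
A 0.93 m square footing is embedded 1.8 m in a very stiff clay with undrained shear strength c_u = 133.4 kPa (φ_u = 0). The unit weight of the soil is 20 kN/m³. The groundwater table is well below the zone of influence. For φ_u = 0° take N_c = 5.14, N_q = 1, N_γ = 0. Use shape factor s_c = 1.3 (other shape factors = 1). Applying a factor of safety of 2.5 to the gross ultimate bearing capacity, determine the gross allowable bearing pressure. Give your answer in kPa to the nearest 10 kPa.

Effective surcharge at the founding depth q = γ·D_f = 20 × 1.8 = 36 kPa.
q_ult = c·N_c·s_c + q·N_q
     = 133.4 × 5.14 × 1.3 + 36 × 1
     = 891.38 + 36 = 927.38 kPa.
q_all = q_ult / FS = 927.38 / 2.5 = 370.95 kPa.

q_all ≈ 370 kPa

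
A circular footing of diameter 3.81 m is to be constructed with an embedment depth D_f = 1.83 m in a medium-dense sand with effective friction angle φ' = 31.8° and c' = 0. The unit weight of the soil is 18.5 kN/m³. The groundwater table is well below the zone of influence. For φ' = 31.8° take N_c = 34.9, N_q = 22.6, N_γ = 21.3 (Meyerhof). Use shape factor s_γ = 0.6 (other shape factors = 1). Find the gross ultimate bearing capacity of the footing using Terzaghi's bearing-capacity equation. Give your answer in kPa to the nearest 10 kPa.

Overburden at base level: q = 18.5 × 1.83 = 33.855 kPa.
Surcharge term q·N_q = 33.855 × 22.6 = 765.12 kPa; self-weight term 0.5·γ·B·N_γ·s_γ = 0.5 × 18.5 × 3.81 × 21.3 × 0.6 = 450.4 kPa.
q_ult = 765.12 + 450.4 = 1215.5 kPa.

q_ult ≈ 1220 kPa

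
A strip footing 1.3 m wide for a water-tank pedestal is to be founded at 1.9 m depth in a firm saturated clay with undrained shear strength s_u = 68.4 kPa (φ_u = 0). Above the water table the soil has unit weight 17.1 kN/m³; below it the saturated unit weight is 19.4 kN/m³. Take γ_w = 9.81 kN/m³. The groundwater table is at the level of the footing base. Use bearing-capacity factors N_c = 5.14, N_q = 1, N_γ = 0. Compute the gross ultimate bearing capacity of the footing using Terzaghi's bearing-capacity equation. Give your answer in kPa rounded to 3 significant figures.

Effective surcharge at the founding depth q = γ·D_f = 17.1 × 1.9 = 32.49 kPa.
q_ult = c·N_c + q·N_q
     = 68.4 × 5.14 + 32.49 × 1
     = 351.58 + 32.49 = 384.07 kPa.

q_ult ≈ 384 kPa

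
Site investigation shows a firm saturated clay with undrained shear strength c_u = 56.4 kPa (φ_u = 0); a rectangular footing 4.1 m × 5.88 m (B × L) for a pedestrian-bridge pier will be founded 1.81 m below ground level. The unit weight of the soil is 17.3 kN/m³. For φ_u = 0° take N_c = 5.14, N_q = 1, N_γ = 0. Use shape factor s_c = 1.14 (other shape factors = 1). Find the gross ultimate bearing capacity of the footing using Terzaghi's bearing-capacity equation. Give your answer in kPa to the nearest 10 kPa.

q_ult ≈ 360 kPa

Effective surcharge at the founding depth q = γ·D_f = 17.3 × 1.81 = 31.313 kPa.
q_ult = c·N_c·s_c + q·N_q
     = 56.4 × 5.14 × 1.14 + 31.313 × 1
     = 330.48 + 31.313 = 361.79 kPa.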